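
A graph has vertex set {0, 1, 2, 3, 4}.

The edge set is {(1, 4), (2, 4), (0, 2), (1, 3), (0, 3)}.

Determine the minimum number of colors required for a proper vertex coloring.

3

The cycle 4-1-3-0-2-4 has odd length 5, so it cannot be 2-colored; at least 3 colors are needed.
One proper 3-coloring: 0=b, 1=b, 2=c, 3=a, 4=a. Each edge has distinct colors on its endpoints.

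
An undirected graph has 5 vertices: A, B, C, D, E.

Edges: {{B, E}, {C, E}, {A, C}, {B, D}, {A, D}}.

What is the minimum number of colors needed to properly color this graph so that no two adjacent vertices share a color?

The cycle E-B-D-A-C-E has odd length 5, so it cannot be 2-colored; at least 3 colors are needed.
3 colors suffice: color 1 → {D, E}; color 2 → {B, C}; color 3 → {A}. No two adjacent vertices share a color.

3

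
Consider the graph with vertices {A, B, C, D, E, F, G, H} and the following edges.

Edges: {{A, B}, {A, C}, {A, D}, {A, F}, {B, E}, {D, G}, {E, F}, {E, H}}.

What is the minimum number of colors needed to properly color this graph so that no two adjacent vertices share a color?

2

A and F are adjacent, so at least 2 colors are needed.
2 colors suffice: color 1 → {A, E, G}; color 2 → {B, C, D, F, H}. Every edge joins two different colors.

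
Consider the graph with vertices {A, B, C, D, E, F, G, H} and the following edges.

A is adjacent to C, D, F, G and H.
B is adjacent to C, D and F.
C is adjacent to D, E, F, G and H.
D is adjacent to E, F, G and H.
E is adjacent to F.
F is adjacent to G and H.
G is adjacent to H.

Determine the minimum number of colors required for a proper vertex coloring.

A, C, D, F, G, H are mutually adjacent (a clique of size 6), so at least 6 colors are needed.
6 colors suffice: A=4, B=4, C=3, D=1, E=4, F=2, G=5, H=6. Each edge has distinct colors on its endpoints.

6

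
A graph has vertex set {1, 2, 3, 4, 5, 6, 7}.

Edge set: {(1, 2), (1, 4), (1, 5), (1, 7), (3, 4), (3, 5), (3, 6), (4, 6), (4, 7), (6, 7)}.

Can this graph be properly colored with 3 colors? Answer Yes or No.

The chromatic number is 3. 4, 6, 7 form a triangle, so at least 3 colors are needed.
3 colors suffice: color red → {1, 6}; color blue → {2, 4, 5}; color green → {3, 7}.
That is already a proper 3-coloring.

Yes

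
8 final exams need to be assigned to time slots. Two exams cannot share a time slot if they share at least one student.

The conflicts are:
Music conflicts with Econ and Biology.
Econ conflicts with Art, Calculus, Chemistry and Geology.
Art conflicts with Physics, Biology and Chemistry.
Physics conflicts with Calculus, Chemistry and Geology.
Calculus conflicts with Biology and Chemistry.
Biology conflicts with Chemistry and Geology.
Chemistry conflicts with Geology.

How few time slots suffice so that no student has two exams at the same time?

Econ, Chemistry, Geology pairwise conflict, so at least 3 time slots are needed.
3 time slots suffice: time slot 1 → {Music, Chemistry}; time slot 2 → {Econ, Physics, Biology}; time slot 3 → {Art, Calculus, Geology}. No two conflicting exams share a time slot.

3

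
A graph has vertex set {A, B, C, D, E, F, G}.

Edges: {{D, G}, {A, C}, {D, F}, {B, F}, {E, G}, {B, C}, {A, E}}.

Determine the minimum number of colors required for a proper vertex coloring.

3

The cycle E-G-D-F-B-C-A-E has odd length 7, so it cannot be 2-colored; at least 3 colors are needed.
3 colors suffice: color red → {A, F, G}; color blue → {C, D, E}; color green → {B}. No two adjacent vertices share a color.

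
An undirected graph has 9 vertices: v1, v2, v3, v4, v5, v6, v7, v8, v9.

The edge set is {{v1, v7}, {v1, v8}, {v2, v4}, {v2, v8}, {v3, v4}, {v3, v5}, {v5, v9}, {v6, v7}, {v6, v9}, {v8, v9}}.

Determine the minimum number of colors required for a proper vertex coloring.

The cycle v7-v1-v8-v9-v6-v7 has odd length 5, so it cannot be 2-colored; at least 3 colors are needed.
3 colors suffice: v1=blue, v2=blue, v3=red, v4=green, v5=green, v6=green, v7=red, v8=red, v9=blue. No two adjacent vertices share a color.

3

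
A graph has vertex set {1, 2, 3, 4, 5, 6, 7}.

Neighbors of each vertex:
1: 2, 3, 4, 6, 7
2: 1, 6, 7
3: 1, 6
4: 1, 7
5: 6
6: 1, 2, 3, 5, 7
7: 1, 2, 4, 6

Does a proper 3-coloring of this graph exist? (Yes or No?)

No

1, 2, 6, 7 form a clique, so at least 4 colors are needed.
So 3 colors are not enough.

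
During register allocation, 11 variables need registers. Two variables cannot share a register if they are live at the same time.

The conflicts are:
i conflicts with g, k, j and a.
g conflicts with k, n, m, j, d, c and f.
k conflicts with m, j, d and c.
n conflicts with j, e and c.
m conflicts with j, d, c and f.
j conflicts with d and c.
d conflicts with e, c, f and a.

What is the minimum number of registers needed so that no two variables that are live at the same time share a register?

g, k, m, j, d, c pairwise conflict, so at least 6 registers are needed.
6 registers suffice: register 1 → {g, e, a}; register 2 → {i, n, d}; register 3 → {j, f}; register 4 → {c}; register 5 → {k}; register 6 → {m}. No two conflicting variables share a register.

6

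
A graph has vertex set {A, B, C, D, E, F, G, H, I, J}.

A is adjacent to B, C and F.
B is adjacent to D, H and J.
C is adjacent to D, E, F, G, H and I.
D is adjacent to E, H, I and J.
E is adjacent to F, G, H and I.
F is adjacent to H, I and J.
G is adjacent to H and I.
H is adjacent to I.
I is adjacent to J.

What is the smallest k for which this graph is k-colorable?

C, E, G, H, I form a clique, so at least 5 colors are needed.
5 colors suffice: color 1 → {B, I}; color 2 → {C, J}; color 3 → {A, H}; color 4 → {E}; color 5 → {D, F, G}. Every edge joins two different colors.

5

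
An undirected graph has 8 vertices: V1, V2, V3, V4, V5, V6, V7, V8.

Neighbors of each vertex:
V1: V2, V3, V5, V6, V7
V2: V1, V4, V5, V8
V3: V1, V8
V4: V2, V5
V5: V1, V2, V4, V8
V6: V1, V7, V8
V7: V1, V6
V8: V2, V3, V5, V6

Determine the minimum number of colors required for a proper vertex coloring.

V1, V6, V7 are mutually adjacent, so at least 3 colors are needed.
3 colors suffice: color 1 → {V1, V4, V8}; color 2 → {V3, V5, V6}; color 3 → {V2, V7}. No two adjacent vertices share a color.

3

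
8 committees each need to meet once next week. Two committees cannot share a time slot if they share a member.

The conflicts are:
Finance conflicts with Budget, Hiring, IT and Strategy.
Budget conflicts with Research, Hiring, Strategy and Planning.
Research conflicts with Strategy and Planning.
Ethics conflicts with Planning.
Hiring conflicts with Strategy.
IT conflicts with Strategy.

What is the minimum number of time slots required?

Finance, Budget, Hiring, Strategy are mutually in conflict, so at least 4 time slots are needed.
4 time slots suffice: Finance=3, Budget=2, Research=3, Ethics=2, Hiring=4, IT=2, Strategy=1, Planning=1. Every pair that conflicts lands in different time slots.

4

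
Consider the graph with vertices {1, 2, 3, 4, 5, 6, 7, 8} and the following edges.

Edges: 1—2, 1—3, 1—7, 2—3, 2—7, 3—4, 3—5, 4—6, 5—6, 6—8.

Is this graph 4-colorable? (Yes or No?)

The chromatic number is 3. 1, 2, 3 are pairwise adjacent, so at least 3 colors are needed.
3 colors suffice: color red → {3, 6, 7}; color blue → {1, 4, 5, 8}; color green → {2}.
Since 4 ≥ 3, a proper 4-coloring certainly exists.

Yes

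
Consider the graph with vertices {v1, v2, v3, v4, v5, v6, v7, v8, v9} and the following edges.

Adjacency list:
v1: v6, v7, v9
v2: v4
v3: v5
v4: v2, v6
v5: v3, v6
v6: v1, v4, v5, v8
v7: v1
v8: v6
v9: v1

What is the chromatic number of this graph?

2

v3 and v5 are adjacent, so at least 2 colors are needed.
A valid assignment using 2 colors: v1=2, v2=1, v3=1, v4=2, v5=2, v6=1, v7=1, v8=2, v9=1. No two adjacent vertices share a color.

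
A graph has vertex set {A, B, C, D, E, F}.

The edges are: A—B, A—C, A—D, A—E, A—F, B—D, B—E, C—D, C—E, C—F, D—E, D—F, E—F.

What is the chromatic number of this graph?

A, C, D, E, F form a clique, so at least 5 colors are needed.
5 colors suffice: color 1 → {A}; color 2 → {E}; color 3 → {D}; color 4 → {B, F}; color 5 → {C}. Every edge joins two different colors.

5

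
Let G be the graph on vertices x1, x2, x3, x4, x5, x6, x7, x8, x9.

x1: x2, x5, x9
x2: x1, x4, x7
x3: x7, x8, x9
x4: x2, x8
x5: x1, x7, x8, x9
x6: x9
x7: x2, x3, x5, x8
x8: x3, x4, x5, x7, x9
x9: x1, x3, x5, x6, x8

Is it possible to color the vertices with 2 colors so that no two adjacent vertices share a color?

x5, x7, x8 are mutually adjacent, so at least 3 colors are needed.
So 2 colors are not enough.

No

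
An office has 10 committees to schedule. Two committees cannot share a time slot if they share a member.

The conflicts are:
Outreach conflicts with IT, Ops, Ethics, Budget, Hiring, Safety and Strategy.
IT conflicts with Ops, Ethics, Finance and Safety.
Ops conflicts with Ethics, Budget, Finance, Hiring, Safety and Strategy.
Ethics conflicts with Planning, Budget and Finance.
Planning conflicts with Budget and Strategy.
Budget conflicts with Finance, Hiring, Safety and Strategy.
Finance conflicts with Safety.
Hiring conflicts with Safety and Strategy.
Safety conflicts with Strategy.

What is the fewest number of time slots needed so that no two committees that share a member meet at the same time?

Outreach, Ops, Budget, Hiring, Safety, Strategy are mutually in conflict, so at least 6 time slots are needed.
6 time slots suffice: time slot 1 → {Ops, Planning}; time slot 2 → {IT, Budget}; time slot 3 → {Outreach, Finance}; time slot 4 → {Ethics, Safety}; time slot 5 → {Strategy}; time slot 6 → {Hiring}. Each listed conflict is separated.

6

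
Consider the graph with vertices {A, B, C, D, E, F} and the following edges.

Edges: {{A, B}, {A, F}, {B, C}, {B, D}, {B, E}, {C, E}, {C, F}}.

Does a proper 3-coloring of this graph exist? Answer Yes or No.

The chromatic number is 3. B, C, E are pairwise adjacent, so at least 3 colors are needed.
3 colors suffice: color 1 → {B, F}; color 2 → {A, C, D}; color 3 → {E}.
That is already a proper 3-coloring.

Yes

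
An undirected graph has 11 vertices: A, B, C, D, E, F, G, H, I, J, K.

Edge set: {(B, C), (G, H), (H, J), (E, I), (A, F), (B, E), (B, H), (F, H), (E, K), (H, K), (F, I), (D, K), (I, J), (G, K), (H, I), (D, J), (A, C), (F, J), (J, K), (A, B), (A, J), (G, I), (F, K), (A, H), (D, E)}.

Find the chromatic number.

4

F, H, J, K form a clique, so at least 4 colors are needed.
4 colors suffice: A=2, B=3, C=1, D=4, E=1, F=4, G=3, H=1, I=2, J=3, K=2. Each edge has distinct colors on its endpoints.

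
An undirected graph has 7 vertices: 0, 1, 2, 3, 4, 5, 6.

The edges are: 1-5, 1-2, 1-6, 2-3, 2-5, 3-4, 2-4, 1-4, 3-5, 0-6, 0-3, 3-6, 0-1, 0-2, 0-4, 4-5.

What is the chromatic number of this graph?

0, 1, 2, 4 form a clique, so at least 4 colors are needed.
4 colors suffice: 0=red, 1=blue, 2=green, 3=blue, 4=yellow, 5=red, 6=green. Each edge has distinct colors on its endpoints.

4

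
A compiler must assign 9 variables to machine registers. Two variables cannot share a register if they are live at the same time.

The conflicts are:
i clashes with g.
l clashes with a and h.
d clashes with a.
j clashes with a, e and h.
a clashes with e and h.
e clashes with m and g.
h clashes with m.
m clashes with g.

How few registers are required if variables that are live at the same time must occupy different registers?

l, a, h are mutually in conflict, so at least 3 registers are needed.
Using 3 registers: i=2, l=3, d=2, j=3, a=1, e=2, h=2, m=3, g=1. Each listed conflict is separated.

3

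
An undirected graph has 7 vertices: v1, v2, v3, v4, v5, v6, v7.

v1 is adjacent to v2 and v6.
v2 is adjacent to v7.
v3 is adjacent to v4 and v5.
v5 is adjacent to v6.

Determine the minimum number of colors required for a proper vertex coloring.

2

v3 and v5 are adjacent, so at least 2 colors are needed.
A valid assignment using 2 colors: v1=1, v2=2, v3=2, v4=1, v5=1, v6=2, v7=1. No two adjacent vertices share a color.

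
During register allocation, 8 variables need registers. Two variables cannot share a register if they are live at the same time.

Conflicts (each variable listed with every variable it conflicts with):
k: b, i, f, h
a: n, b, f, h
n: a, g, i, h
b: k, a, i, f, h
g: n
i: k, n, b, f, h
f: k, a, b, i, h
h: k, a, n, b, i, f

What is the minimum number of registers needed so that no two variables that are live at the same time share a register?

5

k, b, i, f, h pairwise conflict, so at least 5 registers are needed.
5 registers suffice: register 1 → {g, h}; register 2 → {n, f}; register 3 → {a, i}; register 4 → {b}; register 5 → {k}. Each listed conflict is separated.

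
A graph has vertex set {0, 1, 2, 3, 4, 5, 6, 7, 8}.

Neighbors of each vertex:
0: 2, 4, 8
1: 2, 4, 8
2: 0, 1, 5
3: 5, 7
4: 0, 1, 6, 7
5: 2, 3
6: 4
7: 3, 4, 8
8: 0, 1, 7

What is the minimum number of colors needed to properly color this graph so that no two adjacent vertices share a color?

2

0 and 8 are adjacent, so at least 2 colors are needed.
One proper 2-coloring: 0=b, 1=b, 2=a, 3=a, 4=a, 5=b, 6=b, 7=b, 8=a. Each edge has distinct colors on its endpoints.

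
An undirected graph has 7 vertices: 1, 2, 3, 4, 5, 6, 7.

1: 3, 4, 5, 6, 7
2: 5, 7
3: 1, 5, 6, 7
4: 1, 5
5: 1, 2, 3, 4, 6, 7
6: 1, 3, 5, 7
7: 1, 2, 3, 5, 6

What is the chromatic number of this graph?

1, 3, 5, 6, 7 are mutually adjacent (a clique of size 5), so at least 5 colors are needed.
5 colors suffice: color red → {5}; color blue → {4, 7}; color green → {1, 2}; color yellow → {3}; color purple → {6}. No two adjacent vertices share a color.

5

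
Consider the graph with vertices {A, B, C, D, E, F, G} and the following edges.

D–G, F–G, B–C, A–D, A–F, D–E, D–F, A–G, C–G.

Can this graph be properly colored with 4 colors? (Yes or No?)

Yes

The chromatic number is 4. A, D, F, G form a clique, so at least 4 colors are needed.
A valid assignment using 4 colors: A=green, B=red, C=blue, D=blue, E=red, F=yellow, G=red.
That is already a proper 4-coloring.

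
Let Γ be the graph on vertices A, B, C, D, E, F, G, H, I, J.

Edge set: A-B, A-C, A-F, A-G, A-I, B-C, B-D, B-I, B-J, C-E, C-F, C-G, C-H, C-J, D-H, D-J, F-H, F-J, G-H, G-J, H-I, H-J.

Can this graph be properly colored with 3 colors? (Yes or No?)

No

C, G, H, J are mutually adjacent (a clique of size 4), so at least 4 colors are needed.
So 3 colors are not enough.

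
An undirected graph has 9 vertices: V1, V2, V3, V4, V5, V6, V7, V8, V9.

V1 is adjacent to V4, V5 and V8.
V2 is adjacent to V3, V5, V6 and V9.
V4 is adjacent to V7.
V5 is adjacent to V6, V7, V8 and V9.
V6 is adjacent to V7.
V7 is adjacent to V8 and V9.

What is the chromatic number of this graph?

V2, V5, V6 form a triangle, so at least 3 colors are needed.
3 colors suffice: color 1 → {V3, V4, V5}; color 2 → {V1, V2, V7}; color 3 → {V6, V8, V9}. No two adjacent vertices share a color.

3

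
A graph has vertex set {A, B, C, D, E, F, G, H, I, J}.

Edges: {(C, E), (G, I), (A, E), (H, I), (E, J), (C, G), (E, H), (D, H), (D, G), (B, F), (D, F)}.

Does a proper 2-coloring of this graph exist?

The cycle E-C-G-I-H-E has odd length 5, so it cannot be 2-colored; at least 3 colors are needed.
So 2 colors are not enough.

No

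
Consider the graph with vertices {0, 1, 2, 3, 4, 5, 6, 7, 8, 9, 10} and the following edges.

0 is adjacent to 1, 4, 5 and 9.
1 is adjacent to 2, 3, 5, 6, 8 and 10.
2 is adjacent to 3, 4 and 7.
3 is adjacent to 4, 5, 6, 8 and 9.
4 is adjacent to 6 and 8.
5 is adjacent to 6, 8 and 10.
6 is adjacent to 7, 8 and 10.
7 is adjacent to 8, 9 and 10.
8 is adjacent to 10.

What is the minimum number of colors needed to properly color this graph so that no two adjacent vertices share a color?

5

1, 5, 6, 8, 10 are pairwise adjacent (a clique of size 5), so at least 5 colors are needed.
5 colors suffice: color red → {0, 2, 6}; color blue → {8, 9}; color green → {3, 10}; color yellow → {1, 4, 7}; color purple → {5}. No two adjacent vertices share a color.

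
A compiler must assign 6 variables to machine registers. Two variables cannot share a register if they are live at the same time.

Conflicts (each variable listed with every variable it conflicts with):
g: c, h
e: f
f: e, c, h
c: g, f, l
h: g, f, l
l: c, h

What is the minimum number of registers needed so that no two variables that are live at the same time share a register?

g and h conflict, so at least 2 registers are needed.
2 registers suffice: register 1 → {e, c, h}; register 2 → {g, f, l}. Each listed conflict is separated.

2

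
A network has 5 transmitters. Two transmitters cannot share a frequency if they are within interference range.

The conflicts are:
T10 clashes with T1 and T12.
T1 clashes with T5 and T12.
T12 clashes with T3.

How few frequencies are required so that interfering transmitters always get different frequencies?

3

T10, T1, T12 pairwise conflict, so at least 3 frequencies are needed.
A valid assignment using 3 frequencies: T10=3, T1=1, T5=2, T12=2, T3=1. Every pair that conflicts lands in different frequencies.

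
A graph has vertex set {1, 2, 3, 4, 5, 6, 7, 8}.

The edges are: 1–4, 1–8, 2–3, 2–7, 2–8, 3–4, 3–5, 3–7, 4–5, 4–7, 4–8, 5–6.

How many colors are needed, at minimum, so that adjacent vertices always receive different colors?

3

2, 3, 7 are mutually adjacent, so at least 3 colors are needed.
3 colors suffice: color a → {2, 4, 6}; color b → {3, 8}; color c → {1, 5, 7}. No two adjacent vertices share a color.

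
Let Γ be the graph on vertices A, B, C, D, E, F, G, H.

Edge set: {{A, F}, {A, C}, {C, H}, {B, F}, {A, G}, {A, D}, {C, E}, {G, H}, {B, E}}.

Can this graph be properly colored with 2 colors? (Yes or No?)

No

The cycle F-B-E-C-A-F has odd length 5, so it cannot be 2-colored; at least 3 colors are needed.
So 2 colors are not enough.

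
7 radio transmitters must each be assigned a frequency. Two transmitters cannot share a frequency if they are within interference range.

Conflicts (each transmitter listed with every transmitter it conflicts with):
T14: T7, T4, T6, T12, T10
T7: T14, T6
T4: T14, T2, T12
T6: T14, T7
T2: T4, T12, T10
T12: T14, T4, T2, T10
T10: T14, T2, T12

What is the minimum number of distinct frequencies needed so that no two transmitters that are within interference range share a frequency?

3

T4, T2, T12 are mutually in conflict, so at least 3 frequencies are needed.
3 frequencies suffice: frequency 1 → {T14, T2}; frequency 2 → {T6, T12}; frequency 3 → {T7, T4, T10}. Each listed conflict is separated.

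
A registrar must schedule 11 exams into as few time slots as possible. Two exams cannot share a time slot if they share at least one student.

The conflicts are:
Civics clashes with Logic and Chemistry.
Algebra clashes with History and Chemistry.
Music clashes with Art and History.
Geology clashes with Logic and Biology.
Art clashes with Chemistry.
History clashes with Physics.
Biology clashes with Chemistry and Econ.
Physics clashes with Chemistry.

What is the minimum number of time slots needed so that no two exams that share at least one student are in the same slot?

The cycle Music-History-Physics-Chemistry-Art-Music has odd length 5, so it cannot be 2-colored; at least 3 time slots are needed.
3 time slots suffice: time slot 1 → {History, Logic, Chemistry, Econ}; time slot 2 → {Civics, Algebra, Music, Biology, Physics}; time slot 3 → {Geology, Art}. Every pair that conflicts lands in different time slots.

3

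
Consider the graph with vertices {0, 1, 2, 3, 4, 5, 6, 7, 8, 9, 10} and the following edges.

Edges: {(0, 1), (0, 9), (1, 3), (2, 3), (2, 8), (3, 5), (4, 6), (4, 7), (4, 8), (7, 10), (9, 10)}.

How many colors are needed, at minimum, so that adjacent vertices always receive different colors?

The cycle 3-1-0-9-10-7-4-8-2-3 has odd length 9, so it cannot be 2-colored; at least 3 colors are needed.
3 colors suffice: color red → {0, 3, 4, 10}; color blue → {1, 5, 6, 7, 8, 9}; color green → {2}. Each edge has distinct colors on its endpoints.

3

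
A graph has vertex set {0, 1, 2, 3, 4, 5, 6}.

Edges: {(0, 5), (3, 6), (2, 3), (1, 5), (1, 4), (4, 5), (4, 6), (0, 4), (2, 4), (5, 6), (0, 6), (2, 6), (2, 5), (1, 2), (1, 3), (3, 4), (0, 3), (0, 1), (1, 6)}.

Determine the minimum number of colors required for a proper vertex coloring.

1, 2, 4, 5, 6 form a clique, so at least 5 colors are needed.
5 colors suffice: color a → {4}; color b → {1}; color c → {6}; color d → {0, 2}; color e → {3, 5}. Every edge joins two different colors.

5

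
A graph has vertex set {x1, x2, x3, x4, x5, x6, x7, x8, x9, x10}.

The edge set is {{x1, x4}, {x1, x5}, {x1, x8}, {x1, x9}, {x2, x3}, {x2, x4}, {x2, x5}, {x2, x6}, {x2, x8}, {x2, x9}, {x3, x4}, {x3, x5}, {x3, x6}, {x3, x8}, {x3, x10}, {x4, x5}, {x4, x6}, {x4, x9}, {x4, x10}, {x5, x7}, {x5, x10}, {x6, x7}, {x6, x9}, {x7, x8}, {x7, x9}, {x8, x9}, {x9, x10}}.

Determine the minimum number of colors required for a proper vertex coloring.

x3, x4, x5, x10 form a clique, so at least 4 colors are needed.
4 colors suffice: color red → {x4, x8}; color blue → {x3, x9}; color green → {x5, x6}; color yellow → {x1, x2, x7, x10}. Every edge joins two different colors.

4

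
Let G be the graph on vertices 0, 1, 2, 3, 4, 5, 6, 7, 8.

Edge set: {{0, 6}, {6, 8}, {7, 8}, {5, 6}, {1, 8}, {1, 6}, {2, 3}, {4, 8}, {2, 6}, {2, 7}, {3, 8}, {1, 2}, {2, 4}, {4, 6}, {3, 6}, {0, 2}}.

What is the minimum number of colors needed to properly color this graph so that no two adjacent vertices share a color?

0, 2, 6 are mutually adjacent, so at least 3 colors are needed.
3 colors suffice: color a → {6, 7}; color b → {2, 5, 8}; color c → {0, 1, 3, 4}. No two adjacent vertices share a color.

3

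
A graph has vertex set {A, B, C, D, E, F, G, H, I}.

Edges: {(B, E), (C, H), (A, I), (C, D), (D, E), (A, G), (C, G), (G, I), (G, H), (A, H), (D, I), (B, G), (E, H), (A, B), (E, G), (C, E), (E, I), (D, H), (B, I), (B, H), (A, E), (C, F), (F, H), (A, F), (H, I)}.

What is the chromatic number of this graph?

A, B, E, G, H, I are pairwise adjacent (a clique of size 6), so at least 6 colors are needed.
6 colors suffice: color 1 → {H}; color 2 → {E, F}; color 3 → {A, C}; color 4 → {I}; color 5 → {D, G}; color 6 → {B}. No two adjacent vertices share a color.

6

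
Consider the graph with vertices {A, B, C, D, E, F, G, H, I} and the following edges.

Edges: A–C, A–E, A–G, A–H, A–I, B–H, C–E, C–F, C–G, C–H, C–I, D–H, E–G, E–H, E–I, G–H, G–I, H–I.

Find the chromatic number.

6

A, C, E, G, H, I are pairwise adjacent (a clique of size 6), so at least 6 colors are needed.
One proper 6-coloring: A=4, B=2, C=2, D=2, E=5, F=1, G=6, H=1, I=3. No two adjacent vertices share a color.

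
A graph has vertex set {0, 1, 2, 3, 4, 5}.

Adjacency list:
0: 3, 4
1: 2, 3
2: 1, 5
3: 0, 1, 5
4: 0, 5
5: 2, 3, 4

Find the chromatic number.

2 and 5 are adjacent, so at least 2 colors are needed.
2 colors suffice: 0=b, 1=b, 2=a, 3=a, 4=a, 5=b. No two adjacent vertices share a color.

2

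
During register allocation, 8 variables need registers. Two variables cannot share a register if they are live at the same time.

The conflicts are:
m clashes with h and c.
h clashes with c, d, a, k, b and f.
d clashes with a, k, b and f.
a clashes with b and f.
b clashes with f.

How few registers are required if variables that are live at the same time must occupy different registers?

5

h, d, a, b, f pairwise conflict, so at least 5 registers are needed.
5 registers suffice: register 1 → {h}; register 2 → {m, d}; register 3 → {c, a, k}; register 4 → {b}; register 5 → {f}. No two conflicting variables share a register.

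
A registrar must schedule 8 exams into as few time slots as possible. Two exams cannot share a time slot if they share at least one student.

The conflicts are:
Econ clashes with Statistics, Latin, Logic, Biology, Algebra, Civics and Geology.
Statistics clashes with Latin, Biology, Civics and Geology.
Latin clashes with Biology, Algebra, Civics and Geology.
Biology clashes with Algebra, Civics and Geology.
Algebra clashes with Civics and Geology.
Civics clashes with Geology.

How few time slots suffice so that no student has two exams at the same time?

Econ, Statistics, Latin, Biology, Civics, Geology are mutually in conflict, so at least 6 time slots are needed.
6 time slots suffice: time slot 1 → {Econ}; time slot 2 → {Logic, Civics}; time slot 3 → {Geology}; time slot 4 → {Biology}; time slot 5 → {Latin}; time slot 6 → {Statistics, Algebra}. Each listed conflict is separated.

6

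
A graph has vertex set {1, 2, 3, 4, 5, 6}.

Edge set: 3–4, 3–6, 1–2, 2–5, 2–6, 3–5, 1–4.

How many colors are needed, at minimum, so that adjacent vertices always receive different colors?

The cycle 1-4-3-6-2-1 has odd length 5, so it cannot be 2-colored; at least 3 colors are needed.
3 colors suffice: color a → {2, 3}; color b → {4, 5, 6}; color c → {1}. No two adjacent vertices share a color.

3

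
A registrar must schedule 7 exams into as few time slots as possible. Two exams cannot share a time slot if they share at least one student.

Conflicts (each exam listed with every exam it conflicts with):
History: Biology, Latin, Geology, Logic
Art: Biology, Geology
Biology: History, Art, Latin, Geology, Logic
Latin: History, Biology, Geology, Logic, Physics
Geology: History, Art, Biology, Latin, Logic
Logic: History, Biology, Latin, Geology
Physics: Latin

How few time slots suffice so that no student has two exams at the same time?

History, Biology, Latin, Geology, Logic all conflict with each other, so at least 5 time slots are needed.
5 time slots suffice: time slot 1 → {Art, Latin}; time slot 2 → {Geology, Physics}; time slot 3 → {Biology}; time slot 4 → {Logic}; time slot 5 → {History}. Each listed conflict is separated.

5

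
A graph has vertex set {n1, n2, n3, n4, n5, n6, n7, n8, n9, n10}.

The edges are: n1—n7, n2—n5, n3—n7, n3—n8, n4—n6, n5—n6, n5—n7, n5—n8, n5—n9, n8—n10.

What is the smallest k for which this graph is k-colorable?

2

n5 and n7 are adjacent, so at least 2 colors are needed.
2 colors suffice: color 1 → {n1, n3, n4, n5, n10}; color 2 → {n2, n6, n7, n8, n9}. Each edge has distinct colors on its endpoints.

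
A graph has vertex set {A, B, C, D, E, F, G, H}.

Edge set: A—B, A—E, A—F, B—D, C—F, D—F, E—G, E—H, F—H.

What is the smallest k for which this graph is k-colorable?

A and E are adjacent, so at least 2 colors are needed.
One proper 2-coloring: A=blue, B=red, C=blue, D=blue, E=red, F=red, G=blue, H=blue. No two adjacent vertices share a color.

2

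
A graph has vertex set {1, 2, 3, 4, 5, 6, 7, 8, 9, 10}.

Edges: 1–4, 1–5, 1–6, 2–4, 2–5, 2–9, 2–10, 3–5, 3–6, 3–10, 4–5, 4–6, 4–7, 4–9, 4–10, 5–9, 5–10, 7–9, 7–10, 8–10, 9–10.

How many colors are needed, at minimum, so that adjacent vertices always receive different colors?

2, 4, 5, 9, 10 are pairwise adjacent (a clique of size 5), so at least 5 colors are needed.
5 colors suffice: 1=a, 2=e, 3=b, 4=b, 5=c, 6=c, 7=c, 8=b, 9=d, 10=a. Every edge joins two different colors.

5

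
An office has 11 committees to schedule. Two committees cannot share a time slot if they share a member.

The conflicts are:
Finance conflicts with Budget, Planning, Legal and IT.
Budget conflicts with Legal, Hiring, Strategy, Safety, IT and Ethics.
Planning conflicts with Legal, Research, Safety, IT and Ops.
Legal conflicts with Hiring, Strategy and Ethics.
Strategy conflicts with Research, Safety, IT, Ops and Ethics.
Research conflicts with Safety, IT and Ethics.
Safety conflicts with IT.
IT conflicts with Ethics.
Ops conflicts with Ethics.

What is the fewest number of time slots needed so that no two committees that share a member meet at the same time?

Strategy, Research, IT, Ethics all conflict with each other, so at least 4 time slots are needed.
4 time slots suffice: time slot 1 → {Legal, IT, Ops}; time slot 2 → {Planning, Hiring, Strategy}; time slot 3 → {Budget, Research}; time slot 4 → {Finance, Safety, Ethics}. Each listed conflict is separated.

4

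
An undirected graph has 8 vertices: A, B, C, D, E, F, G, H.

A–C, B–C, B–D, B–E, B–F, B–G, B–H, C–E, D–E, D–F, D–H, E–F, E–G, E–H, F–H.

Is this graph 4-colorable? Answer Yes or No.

B, D, E, F, H are pairwise adjacent (a clique of size 5), so at least 5 colors are needed.
So 4 colors are not enough.

No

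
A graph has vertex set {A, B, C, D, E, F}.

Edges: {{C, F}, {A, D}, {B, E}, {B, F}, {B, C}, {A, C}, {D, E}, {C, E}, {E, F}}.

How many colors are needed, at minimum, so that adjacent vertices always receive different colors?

B, C, E, F form a clique, so at least 4 colors are needed.
One proper 4-coloring: A=red, B=green, C=blue, D=blue, E=red, F=yellow. Every edge joins two different colors.

4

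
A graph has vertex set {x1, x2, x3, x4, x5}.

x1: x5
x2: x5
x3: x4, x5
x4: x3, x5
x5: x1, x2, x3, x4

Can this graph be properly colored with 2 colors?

x3, x4, x5 are mutually adjacent, so at least 3 colors are needed.
So 2 colors are not enough.

No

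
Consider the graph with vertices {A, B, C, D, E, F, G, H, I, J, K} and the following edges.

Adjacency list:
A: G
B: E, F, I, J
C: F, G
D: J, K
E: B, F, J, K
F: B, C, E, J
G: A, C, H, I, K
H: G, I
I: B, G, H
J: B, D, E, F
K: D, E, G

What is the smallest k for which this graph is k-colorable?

4

B, E, F, J are mutually adjacent (a clique of size 4), so at least 4 colors are needed.
4 colors suffice: color red → {B, D, G}; color blue → {A, C, I, J, K}; color green → {E, H}; color yellow → {F}. Each edge has distinct colors on its endpoints.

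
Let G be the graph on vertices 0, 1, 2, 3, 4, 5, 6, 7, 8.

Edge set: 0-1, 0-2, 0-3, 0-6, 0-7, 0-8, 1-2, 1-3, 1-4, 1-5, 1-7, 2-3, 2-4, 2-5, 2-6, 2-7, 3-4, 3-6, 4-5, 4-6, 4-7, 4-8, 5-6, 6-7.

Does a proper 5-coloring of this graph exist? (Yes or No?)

Yes

The chromatic number is 4. 1, 2, 4, 5 are mutually adjacent (a clique of size 4), so at least 4 colors are needed.
4 colors suffice: color a → {0, 4}; color b → {2, 8}; color c → {1, 6}; color d → {3, 5, 7}.
Since 5 ≥ 4, a proper 5-coloring certainly exists.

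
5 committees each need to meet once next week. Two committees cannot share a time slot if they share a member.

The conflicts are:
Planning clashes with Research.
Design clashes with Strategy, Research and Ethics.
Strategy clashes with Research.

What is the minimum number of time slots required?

3

Design, Strategy, Research all conflict with each other, so at least 3 time slots are needed.
A valid assignment using 3 time slots: Planning=1, Design=1, Strategy=3, Research=2, Ethics=2. No two conflicting committees share a time slot.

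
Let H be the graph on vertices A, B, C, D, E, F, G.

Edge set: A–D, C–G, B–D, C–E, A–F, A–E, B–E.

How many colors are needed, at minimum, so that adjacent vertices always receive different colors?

A and E are adjacent, so at least 2 colors are needed.
2 colors suffice: color 1 → {D, E, F, G}; color 2 → {A, B, C}. No two adjacent vertices share a color.

2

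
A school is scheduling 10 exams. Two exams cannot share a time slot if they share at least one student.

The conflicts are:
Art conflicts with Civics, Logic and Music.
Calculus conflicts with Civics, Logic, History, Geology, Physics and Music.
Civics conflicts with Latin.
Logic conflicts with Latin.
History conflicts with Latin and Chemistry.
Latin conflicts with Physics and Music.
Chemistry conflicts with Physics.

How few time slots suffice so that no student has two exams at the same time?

2

Calculus and Civics conflict, so at least 2 time slots are needed.
2 time slots suffice: time slot 1 → {Art, Calculus, Latin, Chemistry}; time slot 2 → {Civics, Logic, History, Geology, Physics, Music}. Every pair that conflicts lands in different time slots.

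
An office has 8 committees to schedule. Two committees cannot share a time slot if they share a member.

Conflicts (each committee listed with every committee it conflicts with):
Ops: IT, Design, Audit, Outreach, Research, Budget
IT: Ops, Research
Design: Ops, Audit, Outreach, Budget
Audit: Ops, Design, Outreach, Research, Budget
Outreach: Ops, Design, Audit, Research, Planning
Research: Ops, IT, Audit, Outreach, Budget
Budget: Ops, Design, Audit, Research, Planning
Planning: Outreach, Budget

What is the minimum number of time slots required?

Ops, Audit, Outreach, Research all conflict with each other, so at least 4 time slots are needed.
4 time slots suffice: Ops=1, IT=2, Design=3, Audit=2, Outreach=4, Research=3, Budget=4, Planning=1. Each listed conflict is separated.

4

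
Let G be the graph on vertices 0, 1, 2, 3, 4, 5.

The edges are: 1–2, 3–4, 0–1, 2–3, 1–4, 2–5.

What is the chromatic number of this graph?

2

2 and 5 are adjacent, so at least 2 colors are needed.
2 colors suffice: color red → {0, 2, 4}; color blue → {1, 3, 5}. No two adjacent vertices share a color.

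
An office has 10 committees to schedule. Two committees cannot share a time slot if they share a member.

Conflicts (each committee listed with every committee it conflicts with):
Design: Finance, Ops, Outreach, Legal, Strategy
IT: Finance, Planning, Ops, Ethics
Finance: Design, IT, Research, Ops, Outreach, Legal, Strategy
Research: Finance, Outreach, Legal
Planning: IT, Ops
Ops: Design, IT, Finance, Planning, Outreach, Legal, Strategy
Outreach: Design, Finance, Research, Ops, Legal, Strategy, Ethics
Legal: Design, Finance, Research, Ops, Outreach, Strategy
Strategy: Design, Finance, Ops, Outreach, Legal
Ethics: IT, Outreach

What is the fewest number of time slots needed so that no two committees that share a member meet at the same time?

Design, Finance, Ops, Outreach, Legal, Strategy pairwise conflict, so at least 6 time slots are needed.
6 time slots suffice: time slot 1 → {Finance, Planning, Ethics}; time slot 2 → {IT, Outreach}; time slot 3 → {Research, Ops}; time slot 4 → {Legal}; time slot 5 → {Design}; time slot 6 → {Strategy}. No two conflicting committees share a time slot.

6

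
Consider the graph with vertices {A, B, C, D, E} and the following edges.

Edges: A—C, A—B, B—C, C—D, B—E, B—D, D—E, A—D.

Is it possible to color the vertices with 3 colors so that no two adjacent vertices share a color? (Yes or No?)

No

A, B, C, D are mutually adjacent (a clique of size 4), so at least 4 colors are needed.
So 3 colors are not enough.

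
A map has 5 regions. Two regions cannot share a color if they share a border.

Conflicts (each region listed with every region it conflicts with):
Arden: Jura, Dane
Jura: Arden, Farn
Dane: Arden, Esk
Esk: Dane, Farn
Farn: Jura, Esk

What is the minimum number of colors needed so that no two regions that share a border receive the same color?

The cycle Esk-Farn-Jura-Arden-Dane-Esk has odd length 5, so it cannot be 2-colored; at least 3 colors are needed.
3 colors suffice: color 1 → {Jura, Esk}; color 2 → {Arden, Farn}; color 3 → {Dane}. Every pair that conflicts lands in different colors.

3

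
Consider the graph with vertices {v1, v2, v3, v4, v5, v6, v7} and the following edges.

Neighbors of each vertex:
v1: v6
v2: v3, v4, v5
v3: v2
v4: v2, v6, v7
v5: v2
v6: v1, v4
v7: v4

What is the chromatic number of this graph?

v4 and v6 are adjacent, so at least 2 colors are needed.
2 colors suffice: v1=red, v2=blue, v3=red, v4=red, v5=red, v6=blue, v7=blue. Every edge joins two different colors.

2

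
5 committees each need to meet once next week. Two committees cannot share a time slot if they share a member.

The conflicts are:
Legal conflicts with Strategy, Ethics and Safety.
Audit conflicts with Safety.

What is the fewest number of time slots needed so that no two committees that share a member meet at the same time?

2

Legal and Strategy conflict, so at least 2 time slots are needed.
A valid assignment using 2 time slots: Legal=1, Audit=1, Strategy=2, Ethics=2, Safety=2. No two conflicting committees share a time slot.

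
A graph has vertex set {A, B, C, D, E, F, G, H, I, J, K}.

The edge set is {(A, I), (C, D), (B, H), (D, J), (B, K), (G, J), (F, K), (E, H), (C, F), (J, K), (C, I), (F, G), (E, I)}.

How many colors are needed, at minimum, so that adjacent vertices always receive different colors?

The cycle C-F-G-J-D-C has odd length 5, so it cannot be 2-colored; at least 3 colors are needed.
3 colors suffice: color 1 → {B, F, I, J}; color 2 → {A, C, G, H, K}; color 3 → {D, E}. Each edge has distinct colors on its endpoints.

3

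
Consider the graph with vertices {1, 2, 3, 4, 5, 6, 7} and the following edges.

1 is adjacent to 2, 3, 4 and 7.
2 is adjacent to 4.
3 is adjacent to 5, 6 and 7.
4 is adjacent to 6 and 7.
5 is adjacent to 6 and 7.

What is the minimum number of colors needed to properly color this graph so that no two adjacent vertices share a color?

3

1, 2, 4 form a triangle, so at least 3 colors are needed.
A valid assignment using 3 colors: 1=red, 2=green, 3=blue, 4=blue, 5=red, 6=green, 7=green. Every edge joins two different colors.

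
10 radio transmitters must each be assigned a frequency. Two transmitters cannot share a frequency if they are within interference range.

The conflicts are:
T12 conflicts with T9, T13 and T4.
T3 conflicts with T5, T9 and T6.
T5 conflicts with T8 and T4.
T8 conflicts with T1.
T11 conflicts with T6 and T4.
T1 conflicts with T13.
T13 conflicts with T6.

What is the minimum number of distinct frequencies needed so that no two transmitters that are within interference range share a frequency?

The cycle T4-T12-T13-T6-T11-T4 has odd length 5, so it cannot be 2-colored; at least 3 frequencies are needed.
3 frequencies suffice: frequency 1 → {T3, T8, T13, T4}; frequency 2 → {T12, T5, T1, T6}; frequency 3 → {T9, T11}. Each listed conflict is separated.

3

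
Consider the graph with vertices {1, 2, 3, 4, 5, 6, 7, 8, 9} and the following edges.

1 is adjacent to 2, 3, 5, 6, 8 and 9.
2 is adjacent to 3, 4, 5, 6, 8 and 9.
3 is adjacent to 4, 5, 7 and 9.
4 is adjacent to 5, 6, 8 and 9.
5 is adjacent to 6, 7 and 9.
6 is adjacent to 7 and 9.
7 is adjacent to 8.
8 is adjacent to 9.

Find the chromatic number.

1, 2, 3, 5, 9 are mutually adjacent (a clique of size 5), so at least 5 colors are needed.
5 colors suffice: color red → {2, 7}; color blue → {9}; color green → {5, 8}; color yellow → {1, 4}; color purple → {3, 6}. No two adjacent vertices share a color.

5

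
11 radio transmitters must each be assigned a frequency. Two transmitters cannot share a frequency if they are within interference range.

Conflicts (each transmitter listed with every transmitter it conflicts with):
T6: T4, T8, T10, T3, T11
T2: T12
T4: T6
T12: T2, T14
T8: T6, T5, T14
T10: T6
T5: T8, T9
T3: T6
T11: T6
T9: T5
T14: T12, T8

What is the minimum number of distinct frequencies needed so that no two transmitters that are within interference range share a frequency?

2

T5 and T9 conflict, so at least 2 frequencies are needed.
A valid assignment using 2 frequencies: T6=1, T2=1, T4=2, T12=2, T8=2, T10=2, T5=1, T3=2, T11=2, T9=2, T14=1. Every pair that conflicts lands in different frequencies.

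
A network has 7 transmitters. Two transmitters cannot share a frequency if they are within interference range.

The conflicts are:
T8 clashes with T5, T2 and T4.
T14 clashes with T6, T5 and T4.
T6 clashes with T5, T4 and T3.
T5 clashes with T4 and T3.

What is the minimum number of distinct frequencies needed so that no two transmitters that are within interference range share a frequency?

T14, T6, T5, T4 all conflict with each other, so at least 4 frequencies are needed.
4 frequencies suffice: frequency 1 → {T5, T2}; frequency 2 → {T8, T6}; frequency 3 → {T4, T3}; frequency 4 → {T14}. No two conflicting transmitters share a frequency.

4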